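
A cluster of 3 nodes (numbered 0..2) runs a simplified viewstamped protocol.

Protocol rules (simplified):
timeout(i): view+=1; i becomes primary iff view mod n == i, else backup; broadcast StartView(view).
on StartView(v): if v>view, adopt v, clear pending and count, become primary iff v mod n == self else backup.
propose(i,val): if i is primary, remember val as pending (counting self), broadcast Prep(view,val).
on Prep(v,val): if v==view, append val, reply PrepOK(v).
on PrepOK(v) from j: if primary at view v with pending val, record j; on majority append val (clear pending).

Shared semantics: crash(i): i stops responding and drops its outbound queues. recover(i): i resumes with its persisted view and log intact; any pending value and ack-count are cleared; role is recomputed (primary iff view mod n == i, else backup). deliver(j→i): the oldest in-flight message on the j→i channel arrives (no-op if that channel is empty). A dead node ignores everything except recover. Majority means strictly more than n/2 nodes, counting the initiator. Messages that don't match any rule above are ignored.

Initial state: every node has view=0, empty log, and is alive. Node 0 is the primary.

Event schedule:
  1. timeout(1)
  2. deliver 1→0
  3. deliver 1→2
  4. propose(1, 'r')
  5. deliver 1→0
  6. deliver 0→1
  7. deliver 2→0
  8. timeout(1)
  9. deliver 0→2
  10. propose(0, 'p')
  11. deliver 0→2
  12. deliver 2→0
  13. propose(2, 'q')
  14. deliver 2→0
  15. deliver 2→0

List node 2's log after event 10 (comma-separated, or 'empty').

empty

1. timeout(1):  <1:prim v1 ->
2. deliver 1→0:  <0:back v1 ->
3. deliver 1→2:  <2:back v1 ->
4. propose(1,'r'):  nop
5. deliver 1→0:  <0:back v1 r>
6. deliver 0→1:  <1:prim v1 r>
7. deliver 2→0:  nop
8. timeout(1):  <1:back v2 r>
9. deliver 0→2:  nop
10. propose(0,'p'):  nop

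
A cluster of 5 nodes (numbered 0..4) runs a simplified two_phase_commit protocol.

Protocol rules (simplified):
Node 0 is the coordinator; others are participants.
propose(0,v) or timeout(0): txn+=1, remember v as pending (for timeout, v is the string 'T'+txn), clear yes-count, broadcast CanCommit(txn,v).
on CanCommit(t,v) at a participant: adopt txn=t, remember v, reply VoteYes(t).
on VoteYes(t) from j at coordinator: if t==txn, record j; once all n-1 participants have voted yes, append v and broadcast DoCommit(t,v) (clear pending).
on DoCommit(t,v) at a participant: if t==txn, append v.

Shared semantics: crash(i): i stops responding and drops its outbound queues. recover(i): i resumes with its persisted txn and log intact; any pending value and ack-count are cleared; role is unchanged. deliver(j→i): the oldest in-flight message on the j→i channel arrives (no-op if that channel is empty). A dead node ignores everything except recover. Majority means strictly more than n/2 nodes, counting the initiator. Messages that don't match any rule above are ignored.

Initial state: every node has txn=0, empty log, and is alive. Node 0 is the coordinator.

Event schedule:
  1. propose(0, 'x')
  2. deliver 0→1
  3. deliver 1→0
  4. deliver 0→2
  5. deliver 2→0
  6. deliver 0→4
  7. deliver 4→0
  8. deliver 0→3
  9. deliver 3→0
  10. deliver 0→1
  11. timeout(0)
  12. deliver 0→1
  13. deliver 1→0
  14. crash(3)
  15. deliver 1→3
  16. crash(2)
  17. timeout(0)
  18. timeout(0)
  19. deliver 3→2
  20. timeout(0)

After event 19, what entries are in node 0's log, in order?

after 1 — propose(0,'x'): n0:coor/t1/[-]
after 2 — deliver 0→1: n1:part/t1/[-]
after 3 — deliver 1→0: ·
after 4 — deliver 0→2: n2:part/t1/[-]
after 5 — deliver 2→0: ·
after 6 — deliver 0→4: n4:part/t1/[-]
after 7 — deliver 4→0: ·
after 8 — deliver 0→3: n3:part/t1/[-]
after 9 — deliver 3→0: n0:coor/t1/[x]
after 10 — deliver 0→1: n1:part/t1/[x]
after 11 — timeout(0): n0:coor/t2/[x]
after 12 — deliver 0→1: n1:part/t2/[x]
after 13 — deliver 1→0: ·
after 14 — crash(3): n3:✗part/t1/[-]
after 15 — deliver 1→3: ·
after 16 — crash(2): n2:✗part/t1/[-]
after 17 — timeout(0): n0:coor/t3/[x]
after 18 — timeout(0): n0:coor/t4/[x]
after 19 — deliver 3→2: ·

x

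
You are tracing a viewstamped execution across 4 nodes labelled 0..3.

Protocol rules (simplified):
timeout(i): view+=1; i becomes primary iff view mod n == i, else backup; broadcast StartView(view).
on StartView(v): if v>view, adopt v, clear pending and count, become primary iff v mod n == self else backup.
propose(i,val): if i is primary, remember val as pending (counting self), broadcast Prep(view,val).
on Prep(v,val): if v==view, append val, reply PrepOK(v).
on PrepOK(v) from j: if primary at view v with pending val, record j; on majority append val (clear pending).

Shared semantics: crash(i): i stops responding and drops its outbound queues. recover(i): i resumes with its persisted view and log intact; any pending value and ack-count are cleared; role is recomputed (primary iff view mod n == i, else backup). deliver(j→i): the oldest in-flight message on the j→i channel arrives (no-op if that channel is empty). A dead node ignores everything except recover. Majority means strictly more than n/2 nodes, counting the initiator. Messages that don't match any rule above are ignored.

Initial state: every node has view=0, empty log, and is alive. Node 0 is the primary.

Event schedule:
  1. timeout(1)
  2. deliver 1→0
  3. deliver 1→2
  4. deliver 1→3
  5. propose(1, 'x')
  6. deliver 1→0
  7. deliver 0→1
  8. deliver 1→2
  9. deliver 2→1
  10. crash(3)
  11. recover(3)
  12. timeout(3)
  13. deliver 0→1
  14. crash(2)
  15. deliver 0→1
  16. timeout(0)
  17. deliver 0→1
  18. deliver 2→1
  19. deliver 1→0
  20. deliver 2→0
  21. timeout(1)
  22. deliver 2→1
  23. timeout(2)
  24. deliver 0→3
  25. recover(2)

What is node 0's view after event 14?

1

e1 timeout(1): 1[prim,v=1,-]
e2 deliver 1→0: 0[back,v=1,-]
e3 deliver 1→2: 2[back,v=1,-]
e4 deliver 1→3: 3[back,v=1,-]
e5 propose(1,'x'): ·
e6 deliver 1→0: 0[back,v=1,x]
e7 deliver 0→1: ·
e8 deliver 1→2: 2[back,v=1,x]
e9 deliver 2→1: 1[prim,v=1,x]
e10 crash(3): 3[✗back,v=1,-]
e11 recover(3): 3[back,v=1,-]
e12 timeout(3): 3[back,v=2,-]
e13 deliver 0→1: ·
e14 crash(2): 2[✗back,v=1,x]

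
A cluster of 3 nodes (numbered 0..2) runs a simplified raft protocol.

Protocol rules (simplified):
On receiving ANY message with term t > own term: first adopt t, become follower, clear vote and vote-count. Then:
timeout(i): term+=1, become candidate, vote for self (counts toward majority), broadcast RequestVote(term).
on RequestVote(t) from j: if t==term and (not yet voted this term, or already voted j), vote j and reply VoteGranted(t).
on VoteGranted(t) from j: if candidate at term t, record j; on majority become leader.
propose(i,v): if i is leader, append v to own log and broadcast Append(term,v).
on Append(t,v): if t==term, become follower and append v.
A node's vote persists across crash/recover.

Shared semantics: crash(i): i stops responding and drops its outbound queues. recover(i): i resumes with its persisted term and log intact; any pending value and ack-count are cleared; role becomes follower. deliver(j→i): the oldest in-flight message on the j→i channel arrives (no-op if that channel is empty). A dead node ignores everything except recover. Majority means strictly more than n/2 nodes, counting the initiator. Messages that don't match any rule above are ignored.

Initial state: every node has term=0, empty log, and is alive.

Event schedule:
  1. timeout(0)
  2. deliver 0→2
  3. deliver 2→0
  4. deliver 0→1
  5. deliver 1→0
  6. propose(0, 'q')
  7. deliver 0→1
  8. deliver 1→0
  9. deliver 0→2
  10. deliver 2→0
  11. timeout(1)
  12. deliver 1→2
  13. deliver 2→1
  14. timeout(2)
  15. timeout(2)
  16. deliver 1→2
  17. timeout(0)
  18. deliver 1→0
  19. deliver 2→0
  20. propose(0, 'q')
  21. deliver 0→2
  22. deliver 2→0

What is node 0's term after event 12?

step 1 timeout(0): 0={cand,t=1,log=-}
step 2 deliver 0→2: 2={foll,t=1,log=-}
step 3 deliver 2→0: 0={lead,t=1,log=-}
step 4 deliver 0→1: 1={foll,t=1,log=-}
step 5 deliver 1→0: —
step 6 propose(0,'q'): 0={lead,t=1,log=q}
step 7 deliver 0→1: 1={foll,t=1,log=q}
step 8 deliver 1→0: —
step 9 deliver 0→2: 2={foll,t=1,log=q}
step 10 deliver 2→0: —
step 11 timeout(1): 1={cand,t=2,log=q}
step 12 deliver 1→2: 2={foll,t=2,log=q}

1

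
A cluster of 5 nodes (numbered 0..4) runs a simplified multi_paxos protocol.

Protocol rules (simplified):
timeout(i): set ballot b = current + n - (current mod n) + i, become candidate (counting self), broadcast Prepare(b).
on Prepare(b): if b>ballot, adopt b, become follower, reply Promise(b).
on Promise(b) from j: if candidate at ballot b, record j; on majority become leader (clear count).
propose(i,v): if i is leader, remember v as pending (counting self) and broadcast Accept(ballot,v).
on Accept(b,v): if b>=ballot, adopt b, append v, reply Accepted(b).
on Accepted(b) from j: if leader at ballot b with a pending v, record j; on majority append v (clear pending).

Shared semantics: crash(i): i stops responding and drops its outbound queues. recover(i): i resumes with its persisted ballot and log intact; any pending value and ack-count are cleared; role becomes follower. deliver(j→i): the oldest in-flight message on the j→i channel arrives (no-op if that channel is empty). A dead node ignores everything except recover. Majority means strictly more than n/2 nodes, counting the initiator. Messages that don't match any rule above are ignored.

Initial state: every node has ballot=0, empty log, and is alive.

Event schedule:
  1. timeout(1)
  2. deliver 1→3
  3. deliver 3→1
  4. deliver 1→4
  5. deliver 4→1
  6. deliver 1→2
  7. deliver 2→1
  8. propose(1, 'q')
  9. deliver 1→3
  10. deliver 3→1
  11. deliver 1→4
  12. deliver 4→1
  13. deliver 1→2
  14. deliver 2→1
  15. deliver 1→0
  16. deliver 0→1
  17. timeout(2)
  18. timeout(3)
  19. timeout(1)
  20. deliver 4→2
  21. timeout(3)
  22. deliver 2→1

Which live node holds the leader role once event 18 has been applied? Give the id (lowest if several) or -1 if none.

1

[1] timeout(1) → N1(cand b6 [-])
[2] deliver 1→3 → N3(foll b6 [-])
[3] deliver 3→1 → ∅
[4] deliver 1→4 → N4(foll b6 [-])
[5] deliver 4→1 → N1(lead b6 [-])
[6] deliver 1→2 → N2(foll b6 [-])
[7] deliver 2→1 → ∅
[8] propose(1,'q') → ∅
[9] deliver 1→3 → N3(foll b6 [q])
[10] deliver 3→1 → ∅
[11] deliver 1→4 → N4(foll b6 [q])
[12] deliver 4→1 → N1(lead b6 [q])
[13] deliver 1→2 → N2(foll b6 [q])
[14] deliver 2→1 → ∅
[15] deliver 1→0 → N0(foll b6 [-])
[16] deliver 0→1 → ∅
[17] timeout(2) → N2(cand b12 [q])
[18] timeout(3) → N3(cand b13 [q])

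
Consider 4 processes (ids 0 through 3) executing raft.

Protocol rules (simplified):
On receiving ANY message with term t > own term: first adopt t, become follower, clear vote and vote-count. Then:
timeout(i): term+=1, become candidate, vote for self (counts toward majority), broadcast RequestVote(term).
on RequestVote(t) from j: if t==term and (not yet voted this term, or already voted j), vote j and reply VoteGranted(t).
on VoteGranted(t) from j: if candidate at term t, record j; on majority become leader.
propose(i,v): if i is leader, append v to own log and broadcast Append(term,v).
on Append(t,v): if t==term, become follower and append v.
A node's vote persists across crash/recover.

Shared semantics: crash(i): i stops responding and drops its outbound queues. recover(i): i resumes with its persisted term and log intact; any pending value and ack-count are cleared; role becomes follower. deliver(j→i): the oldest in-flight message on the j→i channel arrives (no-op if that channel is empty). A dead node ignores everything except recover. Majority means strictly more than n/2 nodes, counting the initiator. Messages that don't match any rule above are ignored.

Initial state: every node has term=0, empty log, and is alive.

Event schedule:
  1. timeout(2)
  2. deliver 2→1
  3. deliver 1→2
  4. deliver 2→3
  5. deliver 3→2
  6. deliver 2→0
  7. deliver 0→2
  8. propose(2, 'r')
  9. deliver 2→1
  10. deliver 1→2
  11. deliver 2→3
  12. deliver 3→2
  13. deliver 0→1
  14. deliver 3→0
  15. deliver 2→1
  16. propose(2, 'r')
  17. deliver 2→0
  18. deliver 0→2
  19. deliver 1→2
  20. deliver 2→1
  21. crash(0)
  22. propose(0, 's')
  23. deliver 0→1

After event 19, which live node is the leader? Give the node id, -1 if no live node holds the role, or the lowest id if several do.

2

step 1 timeout(2): 2={cand,t=1,log=-}
step 2 deliver 2→1: 1={foll,t=1,log=-}
step 3 deliver 1→2: —
step 4 deliver 2→3: 3={foll,t=1,log=-}
step 5 deliver 3→2: 2={lead,t=1,log=-}
step 6 deliver 2→0: 0={foll,t=1,log=-}
step 7 deliver 0→2: —
step 8 propose(2,'r'): 2={lead,t=1,log=r}
step 9 deliver 2→1: 1={foll,t=1,log=r}
step 10 deliver 1→2: —
step 11 deliver 2→3: 3={foll,t=1,log=r}
step 12 deliver 3→2: —
step 13 deliver 0→1: —
step 14 deliver 3→0: —
step 15 deliver 2→1: —
step 16 propose(2,'r'): 2={lead,t=1,log=r,r}
step 17 deliver 2→0: 0={foll,t=1,log=r}
step 18 deliver 0→2: —
step 19 deliver 1→2: —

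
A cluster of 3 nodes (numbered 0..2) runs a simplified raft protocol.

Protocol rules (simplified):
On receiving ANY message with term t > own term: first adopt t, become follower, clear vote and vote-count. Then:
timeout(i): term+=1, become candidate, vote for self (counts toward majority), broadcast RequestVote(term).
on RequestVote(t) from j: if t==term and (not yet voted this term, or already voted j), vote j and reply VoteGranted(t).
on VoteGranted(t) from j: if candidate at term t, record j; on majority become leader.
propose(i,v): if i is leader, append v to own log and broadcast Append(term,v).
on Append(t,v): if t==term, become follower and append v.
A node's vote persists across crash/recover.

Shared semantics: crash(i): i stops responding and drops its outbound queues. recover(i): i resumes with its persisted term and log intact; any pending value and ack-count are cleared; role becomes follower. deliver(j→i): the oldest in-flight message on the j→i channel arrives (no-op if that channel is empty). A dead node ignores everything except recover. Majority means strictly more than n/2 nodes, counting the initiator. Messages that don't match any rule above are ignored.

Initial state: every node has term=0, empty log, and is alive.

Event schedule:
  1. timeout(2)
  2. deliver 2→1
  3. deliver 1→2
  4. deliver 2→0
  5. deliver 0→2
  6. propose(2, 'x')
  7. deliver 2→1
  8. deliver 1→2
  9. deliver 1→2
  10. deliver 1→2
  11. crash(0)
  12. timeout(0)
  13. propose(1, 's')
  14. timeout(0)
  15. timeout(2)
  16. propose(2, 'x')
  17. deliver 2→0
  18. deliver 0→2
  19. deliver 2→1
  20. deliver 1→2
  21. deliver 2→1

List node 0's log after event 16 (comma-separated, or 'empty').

after 1 — timeout(2): n2:cand/t1/[-]
after 2 — deliver 2→1: n1:foll/t1/[-]
after 3 — deliver 1→2: n2:lead/t1/[-]
after 4 — deliver 2→0: n0:foll/t1/[-]
after 5 — deliver 0→2: ·
after 6 — propose(2,'x'): n2:lead/t1/[x]
after 7 — deliver 2→1: n1:foll/t1/[x]
after 8 — deliver 1→2: ·
after 9 — deliver 1→2: ·
after 10 — deliver 1→2: ·
after 11 — crash(0): n0:✗foll/t1/[-]
after 12 — timeout(0): ·
after 13 — propose(1,'s'): ·
after 14 — timeout(0): ·
after 15 — timeout(2): n2:cand/t2/[x]
after 16 — propose(2,'x'): ·

empty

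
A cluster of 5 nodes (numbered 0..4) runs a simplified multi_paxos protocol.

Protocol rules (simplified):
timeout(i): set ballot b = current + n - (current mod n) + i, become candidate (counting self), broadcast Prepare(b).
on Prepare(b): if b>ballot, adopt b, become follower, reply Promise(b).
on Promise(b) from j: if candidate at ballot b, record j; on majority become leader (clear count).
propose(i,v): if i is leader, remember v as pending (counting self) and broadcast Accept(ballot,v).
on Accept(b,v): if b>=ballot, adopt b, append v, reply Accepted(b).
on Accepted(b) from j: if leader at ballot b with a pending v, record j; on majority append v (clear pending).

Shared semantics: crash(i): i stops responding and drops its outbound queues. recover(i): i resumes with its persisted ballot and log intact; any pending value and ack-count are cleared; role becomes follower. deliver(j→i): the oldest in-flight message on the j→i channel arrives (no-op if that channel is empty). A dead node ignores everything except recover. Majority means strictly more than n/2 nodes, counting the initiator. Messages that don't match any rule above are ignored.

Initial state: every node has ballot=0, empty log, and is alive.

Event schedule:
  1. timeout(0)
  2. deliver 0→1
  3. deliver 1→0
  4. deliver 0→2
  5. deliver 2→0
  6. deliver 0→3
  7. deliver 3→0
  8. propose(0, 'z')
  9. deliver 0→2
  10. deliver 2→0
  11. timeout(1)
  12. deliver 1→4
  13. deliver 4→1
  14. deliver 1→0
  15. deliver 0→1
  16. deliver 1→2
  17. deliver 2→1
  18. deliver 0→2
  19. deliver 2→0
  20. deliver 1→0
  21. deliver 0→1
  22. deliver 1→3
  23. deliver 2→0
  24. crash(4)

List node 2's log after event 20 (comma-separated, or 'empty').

[1] timeout(0) → N0(cand b5 [-])
[2] deliver 0→1 → N1(foll b5 [-])
[3] deliver 1→0 → ∅
[4] deliver 0→2 → N2(foll b5 [-])
[5] deliver 2→0 → N0(lead b5 [-])
[6] deliver 0→3 → N3(foll b5 [-])
[7] deliver 3→0 → ∅
[8] propose(0,'z') → ∅
[9] deliver 0→2 → N2(foll b5 [z])
[10] deliver 2→0 → ∅
[11] timeout(1) → N1(cand b11 [-])
[12] deliver 1→4 → N4(foll b11 [-])
[13] deliver 4→1 → ∅
[14] deliver 1→0 → N0(foll b11 [-])
[15] deliver 0→1 → ∅
[16] deliver 1→2 → N2(foll b11 [z])
[17] deliver 2→1 → N1(lead b11 [-])
[18] deliver 0→2 → ∅
[19] deliver 2→0 → ∅
[20] deliver 1→0 → ∅

z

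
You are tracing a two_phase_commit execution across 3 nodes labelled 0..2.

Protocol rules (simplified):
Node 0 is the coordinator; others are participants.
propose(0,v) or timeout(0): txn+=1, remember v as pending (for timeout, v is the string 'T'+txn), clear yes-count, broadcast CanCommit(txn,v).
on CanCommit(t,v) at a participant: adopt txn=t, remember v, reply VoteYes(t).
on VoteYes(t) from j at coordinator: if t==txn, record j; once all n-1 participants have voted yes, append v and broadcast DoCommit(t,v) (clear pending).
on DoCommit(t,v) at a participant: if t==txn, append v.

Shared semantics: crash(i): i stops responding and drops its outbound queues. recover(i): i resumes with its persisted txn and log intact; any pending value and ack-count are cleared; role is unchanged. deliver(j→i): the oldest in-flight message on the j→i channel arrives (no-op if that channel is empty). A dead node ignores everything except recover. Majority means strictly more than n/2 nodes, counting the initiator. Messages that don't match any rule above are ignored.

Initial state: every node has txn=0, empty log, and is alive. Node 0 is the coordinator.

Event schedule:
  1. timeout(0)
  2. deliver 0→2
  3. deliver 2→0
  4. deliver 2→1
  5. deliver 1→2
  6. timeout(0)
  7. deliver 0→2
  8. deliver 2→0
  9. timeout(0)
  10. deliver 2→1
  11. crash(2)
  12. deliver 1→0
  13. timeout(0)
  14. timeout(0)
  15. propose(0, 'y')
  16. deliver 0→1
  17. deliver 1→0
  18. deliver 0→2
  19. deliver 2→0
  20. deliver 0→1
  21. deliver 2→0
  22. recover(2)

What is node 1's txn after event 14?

[1] timeout(0) → N0(coor t1 [-])
[2] deliver 0→2 → N2(part t1 [-])
[3] deliver 2→0 → ∅
[4] deliver 2→1 → ∅
[5] deliver 1→2 → ∅
[6] timeout(0) → N0(coor t2 [-])
[7] deliver 0→2 → N2(part t2 [-])
[8] deliver 2→0 → ∅
[9] timeout(0) → N0(coor t3 [-])
[10] deliver 2→1 → ∅
[11] crash(2) → N2(✗part t2 [-])
[12] deliver 1→0 → ∅
[13] timeout(0) → N0(coor t4 [-])
[14] timeout(0) → N0(coor t5 [-])

0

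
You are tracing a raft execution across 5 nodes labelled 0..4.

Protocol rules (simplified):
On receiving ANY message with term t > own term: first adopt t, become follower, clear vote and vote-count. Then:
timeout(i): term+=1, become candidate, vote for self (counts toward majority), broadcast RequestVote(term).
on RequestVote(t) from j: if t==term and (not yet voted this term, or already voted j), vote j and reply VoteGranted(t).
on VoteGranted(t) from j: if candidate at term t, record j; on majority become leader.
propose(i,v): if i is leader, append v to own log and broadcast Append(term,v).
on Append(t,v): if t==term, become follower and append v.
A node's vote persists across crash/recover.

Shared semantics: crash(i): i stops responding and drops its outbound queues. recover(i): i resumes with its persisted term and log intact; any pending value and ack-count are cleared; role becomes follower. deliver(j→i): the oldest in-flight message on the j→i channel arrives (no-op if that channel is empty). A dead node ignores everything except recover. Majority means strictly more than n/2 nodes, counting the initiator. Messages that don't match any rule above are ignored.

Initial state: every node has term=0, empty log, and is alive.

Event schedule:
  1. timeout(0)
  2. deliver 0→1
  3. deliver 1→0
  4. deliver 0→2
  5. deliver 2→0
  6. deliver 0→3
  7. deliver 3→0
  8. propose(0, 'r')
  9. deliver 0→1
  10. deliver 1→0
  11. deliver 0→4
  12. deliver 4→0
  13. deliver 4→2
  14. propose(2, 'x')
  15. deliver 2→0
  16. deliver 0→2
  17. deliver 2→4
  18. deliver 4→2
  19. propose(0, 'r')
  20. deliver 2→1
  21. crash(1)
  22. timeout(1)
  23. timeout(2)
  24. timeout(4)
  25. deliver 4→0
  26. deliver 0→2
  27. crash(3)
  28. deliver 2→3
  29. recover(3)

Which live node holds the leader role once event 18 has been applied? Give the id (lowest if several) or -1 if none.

0

step 1 timeout(0): 0={cand,t=1,log=-}
step 2 deliver 0→1: 1={foll,t=1,log=-}
step 3 deliver 1→0: —
step 4 deliver 0→2: 2={foll,t=1,log=-}
step 5 deliver 2→0: 0={lead,t=1,log=-}
step 6 deliver 0→3: 3={foll,t=1,log=-}
step 7 deliver 3→0: —
step 8 propose(0,'r'): 0={lead,t=1,log=r}
step 9 deliver 0→1: 1={foll,t=1,log=r}
step 10 deliver 1→0: —
step 11 deliver 0→4: 4={foll,t=1,log=-}
step 12 deliver 4→0: —
step 13 deliver 4→2: —
step 14 propose(2,'x'): —
step 15 deliver 2→0: —
step 16 deliver 0→2: 2={foll,t=1,log=r}
step 17 deliver 2→4: —
step 18 deliver 4→2: —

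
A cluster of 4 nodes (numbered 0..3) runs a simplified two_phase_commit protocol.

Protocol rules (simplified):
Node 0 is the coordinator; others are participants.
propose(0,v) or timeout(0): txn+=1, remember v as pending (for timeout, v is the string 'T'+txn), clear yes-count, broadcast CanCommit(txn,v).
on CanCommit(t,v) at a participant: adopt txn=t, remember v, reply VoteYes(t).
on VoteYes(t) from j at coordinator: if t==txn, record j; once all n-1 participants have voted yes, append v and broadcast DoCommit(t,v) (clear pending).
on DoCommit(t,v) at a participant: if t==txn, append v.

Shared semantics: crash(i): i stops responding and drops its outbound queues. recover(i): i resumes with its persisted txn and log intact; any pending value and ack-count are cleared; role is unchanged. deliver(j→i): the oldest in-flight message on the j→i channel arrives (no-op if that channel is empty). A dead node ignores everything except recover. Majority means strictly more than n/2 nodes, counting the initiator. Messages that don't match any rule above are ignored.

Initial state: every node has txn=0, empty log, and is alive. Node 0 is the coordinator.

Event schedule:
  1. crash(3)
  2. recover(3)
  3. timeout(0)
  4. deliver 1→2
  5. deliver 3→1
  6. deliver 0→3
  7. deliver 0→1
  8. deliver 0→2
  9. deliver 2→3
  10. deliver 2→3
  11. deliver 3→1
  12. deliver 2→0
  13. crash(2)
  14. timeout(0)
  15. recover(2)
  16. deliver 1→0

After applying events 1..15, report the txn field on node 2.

e1 crash(3): 3[✗part,t=0,-]
e2 recover(3): 3[part,t=0,-]
e3 timeout(0): 0[coor,t=1,-]
e4 deliver 1→2: ·
e5 deliver 3→1: ·
e6 deliver 0→3: 3[part,t=1,-]
e7 deliver 0→1: 1[part,t=1,-]
e8 deliver 0→2: 2[part,t=1,-]
e9 deliver 2→3: ·
e10 deliver 2→3: ·
e11 deliver 3→1: ·
e12 deliver 2→0: ·
e13 crash(2): 2[✗part,t=1,-]
e14 timeout(0): 0[coor,t=2,-]
e15 recover(2): 2[part,t=1,-]

1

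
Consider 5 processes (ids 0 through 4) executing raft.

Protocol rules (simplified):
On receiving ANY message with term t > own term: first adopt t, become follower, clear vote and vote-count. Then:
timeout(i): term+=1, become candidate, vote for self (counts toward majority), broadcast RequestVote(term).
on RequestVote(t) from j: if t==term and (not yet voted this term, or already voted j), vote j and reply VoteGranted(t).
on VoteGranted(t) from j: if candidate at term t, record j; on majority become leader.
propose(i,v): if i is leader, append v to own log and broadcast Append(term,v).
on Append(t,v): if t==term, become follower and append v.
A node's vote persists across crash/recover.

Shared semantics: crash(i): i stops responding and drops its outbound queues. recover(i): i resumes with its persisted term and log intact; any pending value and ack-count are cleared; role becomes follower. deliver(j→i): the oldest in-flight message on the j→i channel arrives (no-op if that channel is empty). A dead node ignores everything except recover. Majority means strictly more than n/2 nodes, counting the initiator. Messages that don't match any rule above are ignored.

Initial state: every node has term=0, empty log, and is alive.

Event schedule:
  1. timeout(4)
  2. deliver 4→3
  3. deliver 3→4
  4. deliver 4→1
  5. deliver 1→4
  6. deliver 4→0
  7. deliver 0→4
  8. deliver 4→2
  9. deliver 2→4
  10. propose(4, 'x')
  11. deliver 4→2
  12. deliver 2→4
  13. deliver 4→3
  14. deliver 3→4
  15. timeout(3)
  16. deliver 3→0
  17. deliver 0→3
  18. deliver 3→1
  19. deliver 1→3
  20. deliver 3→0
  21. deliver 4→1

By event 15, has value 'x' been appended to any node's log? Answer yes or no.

after 1 — timeout(4): n4:cand/t1/[-]
after 2 — deliver 4→3: n3:foll/t1/[-]
after 3 — deliver 3→4: ·
after 4 — deliver 4→1: n1:foll/t1/[-]
after 5 — deliver 1→4: n4:lead/t1/[-]
after 6 — deliver 4→0: n0:foll/t1/[-]
after 7 — deliver 0→4: ·
after 8 — deliver 4→2: n2:foll/t1/[-]
after 9 — deliver 2→4: ·
after 10 — propose(4,'x'): n4:lead/t1/[x]
after 11 — deliver 4→2: n2:foll/t1/[x]
after 12 — deliver 2→4: ·
after 13 — deliver 4→3: n3:foll/t1/[x]
after 14 — deliver 3→4: ·
after 15 — timeout(3): n3:cand/t2/[x]

yes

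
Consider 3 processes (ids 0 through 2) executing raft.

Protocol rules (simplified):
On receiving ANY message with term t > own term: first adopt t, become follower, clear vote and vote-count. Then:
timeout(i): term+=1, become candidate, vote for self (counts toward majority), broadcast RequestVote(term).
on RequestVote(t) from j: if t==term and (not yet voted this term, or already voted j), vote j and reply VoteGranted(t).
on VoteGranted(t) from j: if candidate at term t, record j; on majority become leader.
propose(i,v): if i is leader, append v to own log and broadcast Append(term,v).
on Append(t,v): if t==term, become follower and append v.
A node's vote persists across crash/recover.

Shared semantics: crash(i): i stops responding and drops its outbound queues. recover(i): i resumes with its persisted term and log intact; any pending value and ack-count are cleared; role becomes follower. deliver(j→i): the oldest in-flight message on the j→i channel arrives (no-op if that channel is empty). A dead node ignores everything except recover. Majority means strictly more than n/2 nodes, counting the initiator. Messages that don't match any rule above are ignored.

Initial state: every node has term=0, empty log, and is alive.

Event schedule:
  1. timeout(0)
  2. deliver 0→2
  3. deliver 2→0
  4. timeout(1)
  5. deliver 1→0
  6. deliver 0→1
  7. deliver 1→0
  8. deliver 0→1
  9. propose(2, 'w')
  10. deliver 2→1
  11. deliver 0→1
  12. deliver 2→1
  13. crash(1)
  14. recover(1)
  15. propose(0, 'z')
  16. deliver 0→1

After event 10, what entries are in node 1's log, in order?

empty

1. timeout(0):  <0:cand t1 ->
2. deliver 0→2:  <2:foll t1 ->
3. deliver 2→0:  <0:lead t1 ->
4. timeout(1):  <1:cand t1 ->
5. deliver 1→0:  nop
6. deliver 0→1:  nop
7. deliver 1→0:  nop
8. deliver 0→1:  nop
9. propose(2,'w'):  nop
10. deliver 2→1:  nop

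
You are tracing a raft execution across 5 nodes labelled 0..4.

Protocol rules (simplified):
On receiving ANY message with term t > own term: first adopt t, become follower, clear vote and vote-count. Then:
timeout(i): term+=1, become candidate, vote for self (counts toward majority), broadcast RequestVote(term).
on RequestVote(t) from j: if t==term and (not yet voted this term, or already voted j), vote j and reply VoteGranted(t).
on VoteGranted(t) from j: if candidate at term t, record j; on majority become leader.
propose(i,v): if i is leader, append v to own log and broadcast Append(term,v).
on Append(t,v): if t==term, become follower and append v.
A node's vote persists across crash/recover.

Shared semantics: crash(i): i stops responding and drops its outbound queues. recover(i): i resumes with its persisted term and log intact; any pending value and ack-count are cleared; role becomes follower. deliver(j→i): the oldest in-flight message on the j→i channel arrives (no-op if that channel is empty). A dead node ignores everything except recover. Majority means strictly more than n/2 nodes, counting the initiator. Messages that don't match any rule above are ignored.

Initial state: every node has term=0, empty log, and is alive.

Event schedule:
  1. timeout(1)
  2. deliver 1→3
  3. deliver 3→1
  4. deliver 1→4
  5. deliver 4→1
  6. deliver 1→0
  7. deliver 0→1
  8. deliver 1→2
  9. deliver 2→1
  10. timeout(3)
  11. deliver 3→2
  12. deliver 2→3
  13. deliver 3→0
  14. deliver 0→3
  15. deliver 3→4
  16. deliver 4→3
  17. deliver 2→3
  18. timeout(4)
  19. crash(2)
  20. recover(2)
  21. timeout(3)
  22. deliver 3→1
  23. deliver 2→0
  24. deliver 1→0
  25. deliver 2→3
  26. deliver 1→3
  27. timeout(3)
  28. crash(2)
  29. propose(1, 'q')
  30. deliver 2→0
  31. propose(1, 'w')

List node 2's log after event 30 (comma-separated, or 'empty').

empty

e1 timeout(1): 1[cand,t=1,-]
e2 deliver 1→3: 3[foll,t=1,-]
e3 deliver 3→1: ·
e4 deliver 1→4: 4[foll,t=1,-]
e5 deliver 4→1: 1[lead,t=1,-]
e6 deliver 1→0: 0[foll,t=1,-]
e7 deliver 0→1: ·
e8 deliver 1→2: 2[foll,t=1,-]
e9 deliver 2→1: ·
e10 timeout(3): 3[cand,t=2,-]
e11 deliver 3→2: 2[foll,t=2,-]
e12 deliver 2→3: ·
e13 deliver 3→0: 0[foll,t=2,-]
e14 deliver 0→3: 3[lead,t=2,-]
e15 deliver 3→4: 4[foll,t=2,-]
e16 deliver 4→3: ·
e17 deliver 2→3: ·
e18 timeout(4): 4[cand,t=3,-]
e19 crash(2): 2[✗foll,t=2,-]
e20 recover(2): 2[foll,t=2,-]
e21 timeout(3): 3[cand,t=3,-]
e22 deliver 3→1: 1[foll,t=2,-]
e23 deliver 2→0: ·
e24 deliver 1→0: ·
e25 deliver 2→3: ·
e26 deliver 1→3: ·
e27 timeout(3): 3[cand,t=4,-]
e28 crash(2): 2[✗foll,t=2,-]
e29 propose(1,'q'): ·
e30 deliver 2→0: ·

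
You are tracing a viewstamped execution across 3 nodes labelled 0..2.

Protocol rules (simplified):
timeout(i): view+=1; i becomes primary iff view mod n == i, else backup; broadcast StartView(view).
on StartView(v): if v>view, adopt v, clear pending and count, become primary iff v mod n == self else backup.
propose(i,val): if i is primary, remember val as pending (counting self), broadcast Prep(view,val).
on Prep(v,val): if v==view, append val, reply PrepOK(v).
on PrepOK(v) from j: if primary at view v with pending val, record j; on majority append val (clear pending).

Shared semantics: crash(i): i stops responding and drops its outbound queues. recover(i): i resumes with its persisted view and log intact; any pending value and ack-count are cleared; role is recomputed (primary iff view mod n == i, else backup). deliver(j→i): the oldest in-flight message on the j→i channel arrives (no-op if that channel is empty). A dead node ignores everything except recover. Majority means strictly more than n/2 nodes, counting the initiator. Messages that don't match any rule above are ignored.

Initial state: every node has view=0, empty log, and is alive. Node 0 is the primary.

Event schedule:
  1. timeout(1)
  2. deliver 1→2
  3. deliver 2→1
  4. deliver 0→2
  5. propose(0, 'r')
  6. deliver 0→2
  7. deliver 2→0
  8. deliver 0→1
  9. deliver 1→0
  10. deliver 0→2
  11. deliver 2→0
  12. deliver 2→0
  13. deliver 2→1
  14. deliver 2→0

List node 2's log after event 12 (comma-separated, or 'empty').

[1] timeout(1) → N1(prim v1 [-])
[2] deliver 1→2 → N2(back v1 [-])
[3] deliver 2→1 → ∅
[4] deliver 0→2 → ∅
[5] propose(0,'r') → ∅
[6] deliver 0→2 → ∅
[7] deliver 2→0 → ∅
[8] deliver 0→1 → ∅
[9] deliver 1→0 → N0(back v1 [-])
[10] deliver 0→2 → ∅
[11] deliver 2→0 → ∅
[12] deliver 2→0 → ∅

empty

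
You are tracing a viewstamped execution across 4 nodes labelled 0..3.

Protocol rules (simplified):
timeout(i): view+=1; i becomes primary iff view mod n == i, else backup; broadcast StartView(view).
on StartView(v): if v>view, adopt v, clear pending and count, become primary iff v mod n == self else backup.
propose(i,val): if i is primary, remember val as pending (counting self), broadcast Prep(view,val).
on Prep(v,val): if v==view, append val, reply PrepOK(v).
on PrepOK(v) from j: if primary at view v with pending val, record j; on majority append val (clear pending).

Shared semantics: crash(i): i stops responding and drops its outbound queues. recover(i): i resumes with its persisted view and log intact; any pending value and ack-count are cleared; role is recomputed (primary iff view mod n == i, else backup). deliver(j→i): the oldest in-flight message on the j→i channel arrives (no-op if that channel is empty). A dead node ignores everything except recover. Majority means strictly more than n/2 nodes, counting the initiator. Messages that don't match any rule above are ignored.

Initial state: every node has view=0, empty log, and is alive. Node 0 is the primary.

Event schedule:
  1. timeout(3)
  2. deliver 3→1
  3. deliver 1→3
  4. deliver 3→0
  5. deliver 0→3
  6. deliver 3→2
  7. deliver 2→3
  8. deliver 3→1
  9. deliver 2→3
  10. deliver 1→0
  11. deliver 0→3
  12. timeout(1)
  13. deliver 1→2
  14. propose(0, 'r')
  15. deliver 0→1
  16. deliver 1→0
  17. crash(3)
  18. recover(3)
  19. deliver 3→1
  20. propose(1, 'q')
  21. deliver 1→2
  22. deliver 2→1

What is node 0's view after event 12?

1. timeout(3):  <3:back v1 ->
2. deliver 3→1:  <1:prim v1 ->
3. deliver 1→3:  nop
4. deliver 3→0:  <0:back v1 ->
5. deliver 0→3:  nop
6. deliver 3→2:  <2:back v1 ->
7. deliver 2→3:  nop
8. deliver 3→1:  nop
9. deliver 2→3:  nop
10. deliver 1→0:  nop
11. deliver 0→3:  nop
12. timeout(1):  <1:back v2 ->

1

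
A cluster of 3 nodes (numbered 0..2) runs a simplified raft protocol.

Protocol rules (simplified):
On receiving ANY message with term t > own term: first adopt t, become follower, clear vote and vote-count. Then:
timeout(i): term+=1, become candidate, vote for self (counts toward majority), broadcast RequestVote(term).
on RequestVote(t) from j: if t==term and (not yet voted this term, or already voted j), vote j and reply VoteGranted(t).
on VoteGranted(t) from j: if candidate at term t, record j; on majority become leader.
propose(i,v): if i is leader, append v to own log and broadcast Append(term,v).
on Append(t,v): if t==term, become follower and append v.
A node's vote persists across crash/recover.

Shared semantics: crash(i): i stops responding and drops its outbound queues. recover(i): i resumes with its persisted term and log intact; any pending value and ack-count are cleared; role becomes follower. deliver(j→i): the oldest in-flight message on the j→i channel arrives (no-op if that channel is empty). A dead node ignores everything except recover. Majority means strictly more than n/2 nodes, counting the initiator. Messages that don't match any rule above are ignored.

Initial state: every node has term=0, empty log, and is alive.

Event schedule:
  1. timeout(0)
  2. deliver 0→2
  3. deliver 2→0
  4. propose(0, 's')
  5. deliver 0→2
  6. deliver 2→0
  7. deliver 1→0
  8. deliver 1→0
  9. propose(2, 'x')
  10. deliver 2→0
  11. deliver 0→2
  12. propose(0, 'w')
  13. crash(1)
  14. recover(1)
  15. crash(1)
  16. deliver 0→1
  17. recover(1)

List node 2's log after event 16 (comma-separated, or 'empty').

e1 timeout(0): 0[cand,t=1,-]
e2 deliver 0→2: 2[foll,t=1,-]
e3 deliver 2→0: 0[lead,t=1,-]
e4 propose(0,'s'): 0[lead,t=1,s]
e5 deliver 0→2: 2[foll,t=1,s]
e6 deliver 2→0: ·
e7 deliver 1→0: ·
e8 deliver 1→0: ·
e9 propose(2,'x'): ·
e10 deliver 2→0: ·
e11 deliver 0→2: ·
e12 propose(0,'w'): 0[lead,t=1,s,w]
e13 crash(1): 1[✗foll,t=0,-]
e14 recover(1): 1[foll,t=0,-]
e15 crash(1): 1[✗foll,t=0,-]
e16 deliver 0→1: ·

s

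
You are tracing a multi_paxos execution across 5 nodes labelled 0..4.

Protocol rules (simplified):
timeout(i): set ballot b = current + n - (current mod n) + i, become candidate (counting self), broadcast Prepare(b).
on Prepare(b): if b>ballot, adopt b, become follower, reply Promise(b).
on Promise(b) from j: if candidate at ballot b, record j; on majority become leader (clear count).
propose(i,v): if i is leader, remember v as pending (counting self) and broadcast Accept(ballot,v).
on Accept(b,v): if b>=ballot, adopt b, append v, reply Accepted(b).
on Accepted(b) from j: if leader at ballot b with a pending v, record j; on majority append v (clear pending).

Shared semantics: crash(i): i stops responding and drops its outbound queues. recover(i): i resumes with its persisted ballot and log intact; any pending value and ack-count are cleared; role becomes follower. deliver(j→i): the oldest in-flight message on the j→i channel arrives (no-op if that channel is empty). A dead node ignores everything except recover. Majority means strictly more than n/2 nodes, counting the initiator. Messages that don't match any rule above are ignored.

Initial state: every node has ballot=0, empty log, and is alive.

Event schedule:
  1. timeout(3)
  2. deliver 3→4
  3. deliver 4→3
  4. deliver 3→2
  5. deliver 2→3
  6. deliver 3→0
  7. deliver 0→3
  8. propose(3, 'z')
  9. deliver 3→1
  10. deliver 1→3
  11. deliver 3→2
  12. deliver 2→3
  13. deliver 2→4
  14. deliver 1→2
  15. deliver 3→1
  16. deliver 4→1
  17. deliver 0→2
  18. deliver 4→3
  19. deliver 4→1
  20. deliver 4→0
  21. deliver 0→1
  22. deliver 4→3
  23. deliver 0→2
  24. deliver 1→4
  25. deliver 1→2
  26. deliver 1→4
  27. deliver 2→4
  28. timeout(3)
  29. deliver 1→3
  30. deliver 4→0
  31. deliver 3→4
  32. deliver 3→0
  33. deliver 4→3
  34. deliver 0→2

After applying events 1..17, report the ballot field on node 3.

8

1. timeout(3):  <3:cand b8 ->
2. deliver 3→4:  <4:foll b8 ->
3. deliver 4→3:  nop
4. deliver 3→2:  <2:foll b8 ->
5. deliver 2→3:  <3:lead b8 ->
6. deliver 3→0:  <0:foll b8 ->
7. deliver 0→3:  nop
8. propose(3,'z'):  nop
9. deliver 3→1:  <1:foll b8 ->
10. deliver 1→3:  nop
11. deliver 3→2:  <2:foll b8 z>
12. deliver 2→3:  nop
13. deliver 2→4:  nop
14. deliver 1→2:  nop
15. deliver 3→1:  <1:foll b8 z>
16. deliver 4→1:  nop
17. deliver 0→2:  nop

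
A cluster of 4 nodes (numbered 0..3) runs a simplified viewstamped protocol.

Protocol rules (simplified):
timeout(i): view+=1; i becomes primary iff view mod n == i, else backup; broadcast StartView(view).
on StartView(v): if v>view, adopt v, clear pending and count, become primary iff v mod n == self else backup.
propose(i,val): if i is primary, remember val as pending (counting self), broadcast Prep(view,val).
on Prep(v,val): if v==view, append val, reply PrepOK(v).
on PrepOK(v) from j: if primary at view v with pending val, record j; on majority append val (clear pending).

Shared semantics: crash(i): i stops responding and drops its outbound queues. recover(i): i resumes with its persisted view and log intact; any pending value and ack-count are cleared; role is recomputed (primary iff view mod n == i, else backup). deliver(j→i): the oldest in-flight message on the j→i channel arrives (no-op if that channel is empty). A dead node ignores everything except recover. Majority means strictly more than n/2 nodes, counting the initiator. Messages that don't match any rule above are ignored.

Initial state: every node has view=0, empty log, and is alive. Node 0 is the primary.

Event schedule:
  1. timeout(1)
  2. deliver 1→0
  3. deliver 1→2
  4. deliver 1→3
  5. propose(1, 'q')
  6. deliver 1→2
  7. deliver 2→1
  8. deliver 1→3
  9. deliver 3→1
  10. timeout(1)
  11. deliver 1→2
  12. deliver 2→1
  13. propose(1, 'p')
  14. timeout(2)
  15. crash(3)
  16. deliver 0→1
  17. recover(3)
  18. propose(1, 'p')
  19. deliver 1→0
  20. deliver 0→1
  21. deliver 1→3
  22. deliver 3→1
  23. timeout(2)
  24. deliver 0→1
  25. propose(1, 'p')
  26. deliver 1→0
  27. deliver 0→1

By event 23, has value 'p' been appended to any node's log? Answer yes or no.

e1 timeout(1): 1[prim,v=1,-]
e2 deliver 1→0: 0[back,v=1,-]
e3 deliver 1→2: 2[back,v=1,-]
e4 deliver 1→3: 3[back,v=1,-]
e5 propose(1,'q'): ·
e6 deliver 1→2: 2[back,v=1,q]
e7 deliver 2→1: ·
e8 deliver 1→3: 3[back,v=1,q]
e9 deliver 3→1: 1[prim,v=1,q]
e10 timeout(1): 1[back,v=2,q]
e11 deliver 1→2: 2[prim,v=2,q]
e12 deliver 2→1: ·
e13 propose(1,'p'): ·
e14 timeout(2): 2[back,v=3,q]
e15 crash(3): 3[✗back,v=1,q]
e16 deliver 0→1: ·
e17 recover(3): 3[back,v=1,q]
e18 propose(1,'p'): ·
e19 deliver 1→0: 0[back,v=1,q]
e20 deliver 0→1: ·
e21 deliver 1→3: 3[back,v=2,q]
e22 deliver 3→1: ·
e23 timeout(2): 2[back,v=4,q]

no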